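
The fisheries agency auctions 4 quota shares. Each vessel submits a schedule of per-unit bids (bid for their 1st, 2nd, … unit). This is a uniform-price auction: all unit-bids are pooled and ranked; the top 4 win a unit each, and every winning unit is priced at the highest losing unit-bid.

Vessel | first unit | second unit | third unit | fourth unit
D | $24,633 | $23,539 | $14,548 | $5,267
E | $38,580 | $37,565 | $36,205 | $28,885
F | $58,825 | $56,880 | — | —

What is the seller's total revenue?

Pooled unit-bids ranked (top 4): 58,825 (F-1), 56,880 (F-2), 38,580 (E-1), 37,565 (E-2)
The (k+1)-th unit-bid is $36,205.
Allocation: E 2, F 2. Every unit priced at $36,205.
Revenue = 4 × 36,205 = $144,820.

Total revenue: $144,820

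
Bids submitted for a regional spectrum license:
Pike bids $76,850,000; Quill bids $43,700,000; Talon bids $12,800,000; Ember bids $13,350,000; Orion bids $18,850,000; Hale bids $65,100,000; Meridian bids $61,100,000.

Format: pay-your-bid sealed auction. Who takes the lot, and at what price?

Rule: the highest bidder wins and pays their own bid.
Sorting bids: 76,850,000 (Pike) > 65,100,000 (Hale) > 61,100,000 (Meridian) > 43,700,000 (Quill) > 18,850,000 (Orion) > 13,350,000 (Ember) > …
First-price: Pike pays what they bid, $76,850,000.

Pike pays $76,850,000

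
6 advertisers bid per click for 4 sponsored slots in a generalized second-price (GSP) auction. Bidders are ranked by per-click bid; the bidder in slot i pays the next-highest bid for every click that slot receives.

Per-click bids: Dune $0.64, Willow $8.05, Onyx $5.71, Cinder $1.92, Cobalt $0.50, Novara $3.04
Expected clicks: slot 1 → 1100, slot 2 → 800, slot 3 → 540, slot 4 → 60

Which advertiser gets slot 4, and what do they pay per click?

Cinder; $0.64 per click

Per-click bids in order: $8.05 (Willow) > $5.71 (Onyx) > $3.04 (Novara) > $1.92 (Cinder) > $0.64 (Dune) > …
Slot 4 goes to the fourth-ranked bidder, Cinder, who pays the next bid down: $0.64/click.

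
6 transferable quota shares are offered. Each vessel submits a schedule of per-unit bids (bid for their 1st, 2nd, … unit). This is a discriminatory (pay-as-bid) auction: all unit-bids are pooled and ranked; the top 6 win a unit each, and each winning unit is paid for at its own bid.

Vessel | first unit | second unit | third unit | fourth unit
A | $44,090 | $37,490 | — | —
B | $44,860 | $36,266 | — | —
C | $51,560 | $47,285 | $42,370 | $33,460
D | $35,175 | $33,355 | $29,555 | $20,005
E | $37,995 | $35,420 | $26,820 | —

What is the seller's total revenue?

Total revenue: $268,160

Pooled unit-bids ranked (top 6): 51,560 (C-1), 47,285 (C-2), 44,860 (B-1), 44,090 (A-1), 42,370 (C-3), 37,995 (E-1)
Next rejected bid: $37,490 (not a price — pay-as-bid).
Each winning unit pays its own bid.
Revenue = 51,560 + 47,285 + 44,860 + 44,090 + 42,370 + 37,995 = $268,160.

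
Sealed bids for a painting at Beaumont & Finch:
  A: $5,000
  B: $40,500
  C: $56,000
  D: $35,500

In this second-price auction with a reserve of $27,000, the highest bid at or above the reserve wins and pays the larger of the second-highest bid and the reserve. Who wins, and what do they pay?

Bids ranked: 56,000 (C) > 40,500 (B) > 35,500 (D) > 5,000 (A)
Highest eligible bid: C at $56,000.
max(second-highest $40,500, reserve $27,000) = $40,500; the reserve does not bind.

C pays $40,500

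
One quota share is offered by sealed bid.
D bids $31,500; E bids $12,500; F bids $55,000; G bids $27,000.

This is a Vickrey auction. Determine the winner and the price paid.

Bids ranked: 55,000 (F) > 31,500 (D) > 27,000 (G) > 12,500 (E)
F wins with the highest bid; price is set by the runner-up at $31,500.

F pays $31,500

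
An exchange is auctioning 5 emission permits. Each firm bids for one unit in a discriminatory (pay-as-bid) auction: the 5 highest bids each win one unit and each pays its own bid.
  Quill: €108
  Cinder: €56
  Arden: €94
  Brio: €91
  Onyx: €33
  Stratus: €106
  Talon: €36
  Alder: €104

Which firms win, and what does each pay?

Sorting: 108 (Quill), 106 (Stratus), 104 (Alder), 94 (Arden), 91 (Brio), 56 (Cinder), 36 (Talon), …
The 5 highest are Quill, Stratus, Alder, Arden, Brio.
Each winner pays its own bid: Quill €108, Stratus €106, Alder €104, Arden €94, Brio €91.

Quill €108, Stratus €106, Alder €104, Arden €94, Brio €91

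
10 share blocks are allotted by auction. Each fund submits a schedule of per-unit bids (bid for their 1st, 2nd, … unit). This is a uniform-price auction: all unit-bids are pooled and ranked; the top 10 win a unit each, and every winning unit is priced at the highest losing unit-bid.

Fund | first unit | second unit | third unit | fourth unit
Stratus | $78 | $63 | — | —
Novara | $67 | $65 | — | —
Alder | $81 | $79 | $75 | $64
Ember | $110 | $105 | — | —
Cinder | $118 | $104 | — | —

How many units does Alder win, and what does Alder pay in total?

Alder: 3 units, pays $192

Merging the schedules and taking the best 10: 118 (Cinder-1), 110 (Ember-1), 105 (Ember-2), 104 (Cinder-2), 81 (Alder-1), 79 (Alder-2), 78 (Stratus-1), 75 (Alder-3), 67 (Novara-1), 65 (Novara-2)
First bid not allocated: $64.
Alder wins 3 unit(s) at $64 each.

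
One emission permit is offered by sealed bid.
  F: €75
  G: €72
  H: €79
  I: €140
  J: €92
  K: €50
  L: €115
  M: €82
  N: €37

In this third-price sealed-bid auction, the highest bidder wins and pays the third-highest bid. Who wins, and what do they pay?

I pays €92

Bids in order: 140 (I) > 115 (L) > 92 (J) > 82 (M) > 79 (H) > 75 (F) > …
I wins; payment is bid #3 in the ranking = €92.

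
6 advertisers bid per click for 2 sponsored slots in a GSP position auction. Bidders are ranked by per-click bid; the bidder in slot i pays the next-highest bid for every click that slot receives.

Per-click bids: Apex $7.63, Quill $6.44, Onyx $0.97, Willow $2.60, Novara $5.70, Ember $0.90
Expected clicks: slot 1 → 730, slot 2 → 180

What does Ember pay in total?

Ranked by bid: $7.63 (Apex) > $6.44 (Quill) > $5.70 (Novara) > …
Ember ranks below slot 2 → no slot, pays nothing.

Ember pays $0.00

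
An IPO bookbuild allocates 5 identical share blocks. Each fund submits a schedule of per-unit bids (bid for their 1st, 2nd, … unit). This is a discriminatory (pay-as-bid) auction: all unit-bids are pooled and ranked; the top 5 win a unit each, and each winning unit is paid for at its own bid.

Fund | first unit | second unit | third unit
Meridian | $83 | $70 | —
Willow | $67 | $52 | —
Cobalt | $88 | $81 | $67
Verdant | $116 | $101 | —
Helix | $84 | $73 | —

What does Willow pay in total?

Willow pays $0

All unit-bids, highest first — top 5: 116 (Verdant-1), 101 (Verdant-2), 88 (Cobalt-1), 84 (Helix-1), 83 (Meridian-1)
Next rejected bid: $81 (not a price — pay-as-bid).
Willow wins no units.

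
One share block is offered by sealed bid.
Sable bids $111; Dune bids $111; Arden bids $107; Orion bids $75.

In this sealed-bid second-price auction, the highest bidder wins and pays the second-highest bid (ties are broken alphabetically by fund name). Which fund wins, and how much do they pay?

Dune pays $111

Bids in order: 111 (Dune) > 111 (Sable) > 107 (Arden) > 75 (Orion)
Dune and Sable tie at $111; tie-break gives it to Dune.
Second-price: Dune pays Sable's bid of $111.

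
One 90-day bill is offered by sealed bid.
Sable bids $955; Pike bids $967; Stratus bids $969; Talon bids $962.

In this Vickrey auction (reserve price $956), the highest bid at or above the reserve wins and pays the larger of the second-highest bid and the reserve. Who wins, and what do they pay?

Stratus pays $967

Sorting bids: 969 (Stratus) > 967 (Pike) > 962 (Talon) > 955 (Sable)
Highest eligible bid: Stratus at $969.
Second-highest bid $967 exceeds the reserve $956 → payment $967.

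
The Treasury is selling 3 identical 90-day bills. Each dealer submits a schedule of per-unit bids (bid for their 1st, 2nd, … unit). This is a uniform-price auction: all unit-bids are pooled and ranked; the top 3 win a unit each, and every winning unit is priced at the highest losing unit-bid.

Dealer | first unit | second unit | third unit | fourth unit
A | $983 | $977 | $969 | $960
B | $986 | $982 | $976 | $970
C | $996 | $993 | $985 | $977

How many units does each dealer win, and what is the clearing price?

All unit-bids, highest first — top 3: 996 (C-1), 993 (C-2), 986 (B-1)
Highest rejected unit-bid = $985.
Allocation: B 1, C 2.

B 1, C 2; clearing price $985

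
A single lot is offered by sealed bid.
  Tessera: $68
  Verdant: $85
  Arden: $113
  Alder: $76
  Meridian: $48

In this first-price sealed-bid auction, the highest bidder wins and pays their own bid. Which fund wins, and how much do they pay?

Arden pays $113

Sorting bids: 113 (Arden) > 85 (Verdant) > 76 (Alder) > 68 (Tessera) > 48 (Meridian)
Arden is highest → pays own bid, $113.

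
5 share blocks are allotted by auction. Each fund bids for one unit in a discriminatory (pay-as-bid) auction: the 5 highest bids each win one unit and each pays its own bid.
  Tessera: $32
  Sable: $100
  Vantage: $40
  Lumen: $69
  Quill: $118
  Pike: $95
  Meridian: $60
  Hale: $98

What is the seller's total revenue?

Ordering the bids: 118 (Quill), 100 (Sable), 98 (Hale), 95 (Pike), 69 (Lumen), 60 (Meridian), 40 (Vantage), …
The 5 highest are Quill, Sable, Hale, Pike, Lumen.
Total revenue = 118 + 100 + 98 + 95 + 69 = $480.

Total revenue: $480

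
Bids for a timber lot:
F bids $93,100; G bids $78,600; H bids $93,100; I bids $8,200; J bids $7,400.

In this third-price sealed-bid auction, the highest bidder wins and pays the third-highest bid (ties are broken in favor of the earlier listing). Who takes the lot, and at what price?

F pays $78,600

Rule: the highest bidder wins and pays the third-highest bid.
Sorting bids: 93,100 (F) > 93,100 (H) > 78,600 (G) > 8,200 (I) > 7,400 (J)
Tie at $93,100 → F wins by tie-break.
F wins; payment is bid #3 in the ranking = $78,600.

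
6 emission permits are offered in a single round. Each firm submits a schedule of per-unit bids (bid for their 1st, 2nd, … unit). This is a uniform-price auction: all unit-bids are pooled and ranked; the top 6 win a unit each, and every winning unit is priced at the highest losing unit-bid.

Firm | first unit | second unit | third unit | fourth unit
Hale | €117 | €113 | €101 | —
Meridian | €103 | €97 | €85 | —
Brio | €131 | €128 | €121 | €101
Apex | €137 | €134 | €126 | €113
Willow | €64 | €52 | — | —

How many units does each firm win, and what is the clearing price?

All unit-bids, highest first — top 6: 137 (Apex-1), 134 (Apex-2), 131 (Brio-1), 128 (Brio-2), 126 (Apex-3), 121 (Brio-3)
Highest rejected unit-bid = €117.
Allocation: Apex 3, Brio 3.

Apex 3, Brio 3; clearing price €117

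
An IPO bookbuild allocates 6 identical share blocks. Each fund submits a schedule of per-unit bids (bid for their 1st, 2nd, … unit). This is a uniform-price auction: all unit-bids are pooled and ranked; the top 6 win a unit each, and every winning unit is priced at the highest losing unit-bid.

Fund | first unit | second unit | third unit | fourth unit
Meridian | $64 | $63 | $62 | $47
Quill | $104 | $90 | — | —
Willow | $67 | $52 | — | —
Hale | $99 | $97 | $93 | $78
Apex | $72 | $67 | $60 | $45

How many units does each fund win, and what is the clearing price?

Pooled unit-bids ranked (top 6): 104 (Quill-1), 99 (Hale-1), 97 (Hale-2), 93 (Hale-3), 90 (Quill-2), 78 (Hale-4)
First bid not allocated: $72.
Allocation: Hale 4, Quill 2.

Hale 4, Quill 2; clearing price $72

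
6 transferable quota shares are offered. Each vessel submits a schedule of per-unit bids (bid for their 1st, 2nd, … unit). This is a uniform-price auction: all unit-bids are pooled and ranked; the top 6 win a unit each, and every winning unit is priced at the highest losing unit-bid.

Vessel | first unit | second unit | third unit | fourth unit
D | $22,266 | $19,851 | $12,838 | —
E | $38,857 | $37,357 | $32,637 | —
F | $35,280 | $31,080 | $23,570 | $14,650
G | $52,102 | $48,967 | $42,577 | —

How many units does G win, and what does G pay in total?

G: 3 units, pays $97,911

All unit-bids, highest first — top 6: 52,102 (G-1), 48,967 (G-2), 42,577 (G-3), 38,857 (E-1), 37,357 (E-2), 35,280 (F-1)
Highest rejected unit-bid = $32,637.
G wins 3 unit(s) at $32,637 each.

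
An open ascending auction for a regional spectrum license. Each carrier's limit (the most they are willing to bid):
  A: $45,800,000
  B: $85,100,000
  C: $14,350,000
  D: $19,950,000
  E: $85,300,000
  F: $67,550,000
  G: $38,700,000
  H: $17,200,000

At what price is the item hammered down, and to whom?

E wins at $85,100,000

Ascending (English) auction: the price rises until one bidder remains; the winner pays the price at which the last rival dropped out.
Sorting limits: 85,300,000 (E) > 85,100,000 (B) > 67,550,000 (F) > 45,800,000 (A) > 38,700,000 (G) > 19,950,000 (D) > …
Once the price passes $85,100,000, only E is left; the hammer falls at B's limit of $85,100,000.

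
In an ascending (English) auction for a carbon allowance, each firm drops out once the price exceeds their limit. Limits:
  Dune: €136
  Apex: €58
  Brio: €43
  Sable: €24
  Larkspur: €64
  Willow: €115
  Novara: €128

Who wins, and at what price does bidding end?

Dune wins at €128

Rule: the price rises until one bidder remains; the winner pays the price at which the last rival dropped out.
Limits ranked: 136 (Dune) > 128 (Novara) > 115 (Willow) > 64 (Larkspur) > 58 (Apex) > 43 (Brio) > …
Once the price passes €128, only Dune is left; the hammer falls at Novara's limit of €128.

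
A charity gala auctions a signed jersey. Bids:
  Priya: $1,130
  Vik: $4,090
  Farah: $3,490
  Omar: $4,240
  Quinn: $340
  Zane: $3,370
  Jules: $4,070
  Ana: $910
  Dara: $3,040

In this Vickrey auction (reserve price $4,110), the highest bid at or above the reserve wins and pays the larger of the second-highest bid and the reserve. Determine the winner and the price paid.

Omar pays $4,110

Sorting bids: 4,240 (Omar) > 4,090 (Vik) > 4,070 (Jules) > 3,490 (Farah) > 3,370 (Zane) > 3,040 (Dara) > …
Highest eligible bid: Omar at $4,240.
Second-highest bid $4,090 is below the reserve $4,110, so the reserve binds → payment $4,110.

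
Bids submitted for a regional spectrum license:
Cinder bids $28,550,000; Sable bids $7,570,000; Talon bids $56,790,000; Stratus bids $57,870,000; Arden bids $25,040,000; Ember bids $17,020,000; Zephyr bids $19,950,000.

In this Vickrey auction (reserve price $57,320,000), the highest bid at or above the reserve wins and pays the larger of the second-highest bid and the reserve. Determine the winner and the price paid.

Vickrey auction (reserve price $57,320,000): the highest bid at or above the reserve wins and pays the larger of the second-highest bid and the reserve.
Bids in order: 57,870,000 (Stratus) > 56,790,000 (Talon) > 28,550,000 (Cinder) > 25,040,000 (Arden) > 19,950,000 (Zephyr) > 17,020,000 (Ember) > …
Stratus has the top bid at or above the reserve ($57,870,000).
max(second-highest $56,790,000, reserve $57,320,000) = $57,320,000.

Stratus pays $57,320,000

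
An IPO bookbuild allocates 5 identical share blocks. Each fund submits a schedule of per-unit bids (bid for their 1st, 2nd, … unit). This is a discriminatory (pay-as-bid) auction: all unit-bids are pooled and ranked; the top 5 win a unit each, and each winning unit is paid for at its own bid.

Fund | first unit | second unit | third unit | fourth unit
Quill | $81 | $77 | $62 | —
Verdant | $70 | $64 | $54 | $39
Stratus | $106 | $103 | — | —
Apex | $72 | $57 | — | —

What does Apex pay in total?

Merging the schedules and taking the best 5: 106 (Stratus-1), 103 (Stratus-2), 81 (Quill-1), 77 (Quill-2), 72 (Apex-1)
Next rejected bid: $70 (not a price — pay-as-bid).
Apex's winning unit-bids: 72 = $72.

Apex pays $72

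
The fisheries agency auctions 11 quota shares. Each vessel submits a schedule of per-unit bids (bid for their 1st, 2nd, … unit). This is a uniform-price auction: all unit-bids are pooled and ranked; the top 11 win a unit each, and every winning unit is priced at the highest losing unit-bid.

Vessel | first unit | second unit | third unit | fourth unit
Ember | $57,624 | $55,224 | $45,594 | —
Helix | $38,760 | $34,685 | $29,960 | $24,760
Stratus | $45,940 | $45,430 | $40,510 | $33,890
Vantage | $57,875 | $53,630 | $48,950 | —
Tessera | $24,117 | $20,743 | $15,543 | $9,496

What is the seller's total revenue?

Total revenue: $372,790

All unit-bids, highest first — top 11: 57,875 (Vantage-1), 57,624 (Ember-1), 55,224 (Ember-2), 53,630 (Vantage-2), 48,950 (Vantage-3), 45,940 (Stratus-1), 45,594 (Ember-3), 45,430 (Stratus-2), 40,510 (Stratus-3), 38,760 (Helix-1), 34,685 (Helix-2)
First bid not allocated: $33,890.
Allocation: Ember 3, Helix 2, Stratus 3, Vantage 3. Every unit priced at $33,890.
Revenue = 11 × 33,890 = $372,790.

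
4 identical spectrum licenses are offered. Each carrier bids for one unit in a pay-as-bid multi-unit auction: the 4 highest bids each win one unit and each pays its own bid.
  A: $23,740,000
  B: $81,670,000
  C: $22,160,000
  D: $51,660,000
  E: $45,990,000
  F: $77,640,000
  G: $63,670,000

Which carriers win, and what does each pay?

Bids ranked high→low: 81,670,000 (B), 77,640,000 (F), 63,670,000 (G), 51,660,000 (D), 45,990,000 (E), 23,740,000 (A), …
Top 4: B, F, G, D.
Each winner pays its own bid: B $81,670,000, F $77,640,000, G $63,670,000, D $51,660,000.

B $81,670,000, F $77,640,000, G $63,670,000, D $51,660,000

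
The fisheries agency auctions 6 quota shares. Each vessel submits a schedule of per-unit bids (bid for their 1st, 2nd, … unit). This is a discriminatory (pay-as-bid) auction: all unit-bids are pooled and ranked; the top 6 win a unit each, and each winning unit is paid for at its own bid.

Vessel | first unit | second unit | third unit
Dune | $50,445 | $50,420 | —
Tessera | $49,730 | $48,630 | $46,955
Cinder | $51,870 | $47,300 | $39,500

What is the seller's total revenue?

Merging the schedules and taking the best 6: 51,870 (Cinder-1), 50,445 (Dune-1), 50,420 (Dune-2), 49,730 (Tessera-1), 48,630 (Tessera-2), 47,300 (Cinder-2)
Next rejected bid: $46,955 (not a price — pay-as-bid).
Each winning unit pays its own bid.
Revenue = 51,870 + 50,445 + 50,420 + 49,730 + 48,630 + 47,300 = $298,395.

Total revenue: $298,395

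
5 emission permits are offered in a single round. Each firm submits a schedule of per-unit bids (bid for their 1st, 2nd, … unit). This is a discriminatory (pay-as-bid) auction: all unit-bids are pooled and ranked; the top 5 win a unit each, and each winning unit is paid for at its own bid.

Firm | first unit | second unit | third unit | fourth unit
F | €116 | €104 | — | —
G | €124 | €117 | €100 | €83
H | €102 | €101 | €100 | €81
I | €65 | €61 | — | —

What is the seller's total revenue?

Total revenue: €563

Pooled unit-bids ranked (top 5): 124 (G-1), 117 (G-2), 116 (F-1), 104 (F-2), 102 (H-1)
Next rejected bid: €101 (not a price — pay-as-bid).
Each winning unit pays its own bid.
Revenue = 124 + 117 + 116 + 104 + 102 = €563.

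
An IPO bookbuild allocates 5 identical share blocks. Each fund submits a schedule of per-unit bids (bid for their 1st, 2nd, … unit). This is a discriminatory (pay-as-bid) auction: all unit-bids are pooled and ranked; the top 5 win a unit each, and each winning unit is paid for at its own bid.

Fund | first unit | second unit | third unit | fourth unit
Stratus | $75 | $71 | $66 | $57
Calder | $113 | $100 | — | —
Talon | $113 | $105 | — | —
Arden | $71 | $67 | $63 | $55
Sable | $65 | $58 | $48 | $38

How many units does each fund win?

Calder 2, Stratus 1, Talon 2

Pooled unit-bids ranked (top 5): 113 (Calder-1), 113 (Talon-1), 105 (Talon-2), 100 (Calder-2), 75 (Stratus-1)
Next rejected bid: $71 (not a price — pay-as-bid).
Allocation: Calder 2, Stratus 1, Talon 2.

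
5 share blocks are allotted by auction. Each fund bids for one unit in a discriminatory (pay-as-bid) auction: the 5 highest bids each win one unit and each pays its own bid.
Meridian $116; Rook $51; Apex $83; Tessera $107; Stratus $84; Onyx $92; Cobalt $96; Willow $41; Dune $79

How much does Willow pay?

Willow pays $0

Bids ranked high→low: 116 (Meridian), 107 (Tessera), 96 (Cobalt), 92 (Onyx), 84 (Stratus), 83 (Apex), 79 (Dune), …
The 5 highest are Meridian, Tessera, Cobalt, Onyx, Stratus.
Willow does not win → $0.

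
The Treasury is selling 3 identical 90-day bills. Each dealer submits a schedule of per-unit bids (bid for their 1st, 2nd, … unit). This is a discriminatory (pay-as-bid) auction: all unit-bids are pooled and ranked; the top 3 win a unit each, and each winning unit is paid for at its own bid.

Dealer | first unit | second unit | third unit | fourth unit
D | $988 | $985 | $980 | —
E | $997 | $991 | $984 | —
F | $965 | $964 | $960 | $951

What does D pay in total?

D pays $988

All unit-bids, highest first — top 3: 997 (E-1), 991 (E-2), 988 (D-1)
Next rejected bid: $985 (not a price — pay-as-bid).
D's winning unit-bids: 988 = $988.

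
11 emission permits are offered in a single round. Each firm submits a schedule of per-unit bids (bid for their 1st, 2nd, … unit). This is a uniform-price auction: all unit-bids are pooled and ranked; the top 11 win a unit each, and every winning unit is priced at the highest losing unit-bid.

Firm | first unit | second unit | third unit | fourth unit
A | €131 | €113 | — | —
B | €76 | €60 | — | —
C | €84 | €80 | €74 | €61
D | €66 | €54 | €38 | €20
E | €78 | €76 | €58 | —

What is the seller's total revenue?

Pooled unit-bids ranked (top 11): 131 (A-1), 113 (A-2), 84 (C-1), 80 (C-2), 78 (E-1), 76 (B-1), 76 (E-2), 74 (C-3), 66 (D-1), 61 (C-4), 60 (B-2)
Highest rejected unit-bid = €58.
Allocation: A 2, B 2, C 4, D 1, E 2. Every unit priced at €58.
Revenue = 11 × 58 = €638.

Total revenue: €638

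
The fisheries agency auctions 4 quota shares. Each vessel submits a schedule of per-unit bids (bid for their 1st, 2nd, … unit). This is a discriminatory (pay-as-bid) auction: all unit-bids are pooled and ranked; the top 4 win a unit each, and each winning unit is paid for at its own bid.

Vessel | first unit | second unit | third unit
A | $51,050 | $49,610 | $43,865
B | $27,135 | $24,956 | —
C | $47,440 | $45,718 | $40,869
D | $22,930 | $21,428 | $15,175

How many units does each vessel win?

A 2, C 2

All unit-bids, highest first — top 4: 51,050 (A-1), 49,610 (A-2), 47,440 (C-1), 45,718 (C-2)
Next rejected bid: $43,865 (not a price — pay-as-bid).
Allocation: A 2, C 2.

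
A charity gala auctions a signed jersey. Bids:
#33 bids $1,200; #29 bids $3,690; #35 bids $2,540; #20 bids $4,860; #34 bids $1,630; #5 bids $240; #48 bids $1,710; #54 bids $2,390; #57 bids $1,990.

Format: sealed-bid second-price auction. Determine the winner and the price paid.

Rule: the highest bidder wins and pays the second-highest bid.
Bids in order: 4,860 (#20) > 3,690 (#29) > 2,540 (#35) > 2,390 (#54) > 1,990 (#57) > 1,710 (#48) > …
Second-price: #20 pays #29's bid of $3,690.

#20 pays $3,690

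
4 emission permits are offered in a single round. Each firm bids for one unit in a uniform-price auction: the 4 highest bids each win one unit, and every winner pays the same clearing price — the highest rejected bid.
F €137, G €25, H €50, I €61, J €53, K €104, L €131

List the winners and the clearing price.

F, L, K, I; each pays €53

Ordering the bids: 137 (F), 131 (L), 104 (K), 61 (I), 53 (J), 50 (H), …
The 4 highest are F, L, K, I.
Clearing price = highest rejected bid = €53.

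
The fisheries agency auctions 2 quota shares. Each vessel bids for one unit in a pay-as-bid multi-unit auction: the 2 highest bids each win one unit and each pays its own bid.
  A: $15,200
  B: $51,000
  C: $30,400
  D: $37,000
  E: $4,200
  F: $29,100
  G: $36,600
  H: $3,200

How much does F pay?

Ordering the bids: 51,000 (B), 37,000 (D), 36,600 (G), 30,400 (C), …
Winners (2 units): B, D.
F does not win → $0.

F pays $0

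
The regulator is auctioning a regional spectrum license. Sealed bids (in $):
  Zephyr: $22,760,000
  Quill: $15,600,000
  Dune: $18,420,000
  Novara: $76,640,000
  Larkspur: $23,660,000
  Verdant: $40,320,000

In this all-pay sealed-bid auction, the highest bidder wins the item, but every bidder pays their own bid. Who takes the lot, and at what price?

Sorting bids: 76,640,000 (Novara) > 40,320,000 (Verdant) > 23,660,000 (Larkspur) > 22,760,000 (Zephyr) > 18,420,000 (Dune) > 15,600,000 (Quill)
Novara wins with the top bid; all bids are sunk regardless.

Novara pays $76,640,000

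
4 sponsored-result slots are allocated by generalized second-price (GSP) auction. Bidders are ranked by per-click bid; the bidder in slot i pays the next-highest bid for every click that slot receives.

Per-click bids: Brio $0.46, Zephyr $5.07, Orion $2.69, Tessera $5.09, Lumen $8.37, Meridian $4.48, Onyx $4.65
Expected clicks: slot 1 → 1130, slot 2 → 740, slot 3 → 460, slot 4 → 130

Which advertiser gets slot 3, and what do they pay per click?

Zephyr; $4.65 per click

Per-click bids in order: $8.37 (Lumen) > $5.09 (Tessera) > $5.07 (Zephyr) > $4.65 (Onyx) > $4.48 (Meridian) > …
Slot 3 goes to the third-ranked bidder, Zephyr, who pays the next bid down: $4.65/click.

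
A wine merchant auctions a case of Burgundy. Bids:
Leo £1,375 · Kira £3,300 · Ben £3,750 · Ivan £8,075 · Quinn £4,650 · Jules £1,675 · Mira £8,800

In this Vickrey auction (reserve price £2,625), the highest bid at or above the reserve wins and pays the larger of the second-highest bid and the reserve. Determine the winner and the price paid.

Sorting bids: 8,800 (Mira) > 8,075 (Ivan) > 4,650 (Quinn) > 3,750 (Ben) > 3,300 (Kira) > 1,675 (Jules) > …
Mira has the top bid at or above the reserve (£8,800).
Second-highest bid £8,075 exceeds the reserve £2,625 → payment £8,075.

Mira pays £8,075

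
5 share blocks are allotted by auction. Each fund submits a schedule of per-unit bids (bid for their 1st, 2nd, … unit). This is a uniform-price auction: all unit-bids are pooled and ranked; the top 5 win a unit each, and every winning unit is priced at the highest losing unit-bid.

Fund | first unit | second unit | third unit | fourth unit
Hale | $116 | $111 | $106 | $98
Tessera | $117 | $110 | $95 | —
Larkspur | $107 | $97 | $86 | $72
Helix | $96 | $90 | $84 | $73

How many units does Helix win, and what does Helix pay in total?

Merging the schedules and taking the best 5: 117 (Tessera-1), 116 (Hale-1), 111 (Hale-2), 110 (Tessera-2), 107 (Larkspur-1)
First bid not allocated: $106.
Helix wins 0 unit(s) at $106 each.

Helix: 0 units, pays $0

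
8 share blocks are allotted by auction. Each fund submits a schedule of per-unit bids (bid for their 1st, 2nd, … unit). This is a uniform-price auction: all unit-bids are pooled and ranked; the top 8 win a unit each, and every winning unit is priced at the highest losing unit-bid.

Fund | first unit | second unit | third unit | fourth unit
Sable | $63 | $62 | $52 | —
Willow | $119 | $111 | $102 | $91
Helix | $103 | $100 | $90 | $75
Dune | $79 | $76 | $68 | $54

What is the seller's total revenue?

Total revenue: $608

All unit-bids, highest first — top 8: 119 (Willow-1), 111 (Willow-2), 103 (Helix-1), 102 (Willow-3), 100 (Helix-2), 91 (Willow-4), 90 (Helix-3), 79 (Dune-1)
The (k+1)-th unit-bid is $76.
Allocation: Dune 1, Helix 3, Willow 4. Every unit priced at $76.
Revenue = 8 × 76 = $608.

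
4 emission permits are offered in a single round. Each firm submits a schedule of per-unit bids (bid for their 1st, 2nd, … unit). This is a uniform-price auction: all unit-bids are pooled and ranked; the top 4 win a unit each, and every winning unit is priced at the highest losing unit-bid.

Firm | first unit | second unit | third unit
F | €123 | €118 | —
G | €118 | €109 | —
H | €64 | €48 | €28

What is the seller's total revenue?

Total revenue: €256

Pooled unit-bids ranked (top 4): 123 (F-1), 118 (F-2), 118 (G-1), 109 (G-2)
First bid not allocated: €64.
Allocation: F 2, G 2. Every unit priced at €64.
Revenue = 4 × 64 = €256.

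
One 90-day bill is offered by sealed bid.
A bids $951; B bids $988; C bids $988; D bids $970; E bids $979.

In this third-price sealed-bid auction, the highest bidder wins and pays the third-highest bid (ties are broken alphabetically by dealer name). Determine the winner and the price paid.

Bids ranked: 988 (B) > 988 (C) > 979 (E) > 970 (D) > 951 (A)
Tie at $988 → B wins by tie-break.
B wins; payment is bid #3 in the ranking = $979.

B pays $979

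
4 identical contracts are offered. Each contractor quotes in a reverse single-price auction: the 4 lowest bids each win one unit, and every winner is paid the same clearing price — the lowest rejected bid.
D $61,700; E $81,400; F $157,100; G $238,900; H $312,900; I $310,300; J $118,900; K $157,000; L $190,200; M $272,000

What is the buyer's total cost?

Total cost: $628,400

Bids ranked low→high: 61,700 (D), 81,400 (E), 118,900 (J), 157,000 (K), 157,100 (F), 190,200 (L), …
Lowest 4: D, E, J, K.
Clearing price = lowest rejected bid = $157,100.
Total cost = 4 × $157,100 = $628,400.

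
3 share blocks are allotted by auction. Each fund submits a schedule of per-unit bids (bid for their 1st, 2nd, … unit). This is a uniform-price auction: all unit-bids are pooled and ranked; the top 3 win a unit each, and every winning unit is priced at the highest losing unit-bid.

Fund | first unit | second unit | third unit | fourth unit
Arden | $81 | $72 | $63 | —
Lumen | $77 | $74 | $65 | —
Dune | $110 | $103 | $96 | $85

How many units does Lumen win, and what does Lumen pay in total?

Lumen: 0 units, pays $0

All unit-bids, highest first — top 3: 110 (Dune-1), 103 (Dune-2), 96 (Dune-3)
First bid not allocated: $85.
Lumen wins 0 unit(s) at $85 each.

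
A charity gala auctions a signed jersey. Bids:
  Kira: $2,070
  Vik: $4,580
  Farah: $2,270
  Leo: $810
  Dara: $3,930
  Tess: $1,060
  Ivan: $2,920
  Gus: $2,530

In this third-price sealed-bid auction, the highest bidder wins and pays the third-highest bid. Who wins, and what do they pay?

Third-price sealed-bid auction: the highest bidder wins and pays the third-highest bid.
Bids ranked: 4,580 (Vik) > 3,930 (Dara) > 2,920 (Ivan) > 2,530 (Gus) > 2,270 (Farah) > 2,070 (Kira) > …
Vik is highest; pays the third-highest bid, $2,920.

Vik pays $2,920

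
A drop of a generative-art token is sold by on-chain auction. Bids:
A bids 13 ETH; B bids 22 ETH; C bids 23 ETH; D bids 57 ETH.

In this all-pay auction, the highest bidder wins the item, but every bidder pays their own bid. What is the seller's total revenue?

Total revenue: 115 ETH

Bids ranked: 57 (D) > 23 (C) > 22 (B) > 13 (A)
D wins with the top bid; all bids are sunk regardless.
Every bidder forfeits their bid regardless of winning.
Revenue = 13 + 22 + 23 + 57 = 115 ETH.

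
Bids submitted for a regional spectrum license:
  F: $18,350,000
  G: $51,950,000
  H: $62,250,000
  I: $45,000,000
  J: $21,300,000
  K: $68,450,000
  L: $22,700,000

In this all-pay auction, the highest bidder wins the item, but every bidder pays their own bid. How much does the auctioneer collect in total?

All-pay auction: the highest bidder wins the item, but every bidder pays their own bid.
Sorting bids: 68,450,000 (K) > 62,250,000 (H) > 51,950,000 (G) > 45,000,000 (I) > 22,700,000 (L) > 21,300,000 (J) > …
Every bidder forfeits their bid regardless of winning.
Revenue = 18,350,000 + 51,950,000 + 62,250,000 + 45,000,000 + 21,300,000 + 68,450,000 + 22,700,000 = $290,000,000.

Total revenue: $290,000,000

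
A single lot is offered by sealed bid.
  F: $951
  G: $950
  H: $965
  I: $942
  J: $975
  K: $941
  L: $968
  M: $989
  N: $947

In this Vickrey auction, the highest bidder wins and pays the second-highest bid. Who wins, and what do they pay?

Sorting bids: 989 (M) > 975 (J) > 968 (L) > 965 (H) > 951 (F) > 950 (G) > …
Second-price: M pays J's bid of $975.

M pays $975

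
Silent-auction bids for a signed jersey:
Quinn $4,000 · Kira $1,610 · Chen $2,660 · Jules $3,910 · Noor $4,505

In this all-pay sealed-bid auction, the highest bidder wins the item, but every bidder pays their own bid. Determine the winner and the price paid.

Bids ranked: 4,505 (Noor) > 4,000 (Quinn) > 3,910 (Jules) > 2,660 (Chen) > 1,610 (Kira)
Noor is highest and takes the item; every bidder forfeits their bid.

Noor pays $4,505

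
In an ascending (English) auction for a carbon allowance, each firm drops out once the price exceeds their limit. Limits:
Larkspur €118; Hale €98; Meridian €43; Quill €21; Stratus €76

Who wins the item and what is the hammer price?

Rule: the price rises until one bidder remains; the winner pays the price at which the last rival dropped out.
Sorting limits: 118 (Larkspur) > 98 (Hale) > 76 (Stratus) > 43 (Meridian) > 21 (Quill)
Once the price passes €98, only Larkspur is left; the hammer falls at Hale's limit of €98.

Larkspur wins at €98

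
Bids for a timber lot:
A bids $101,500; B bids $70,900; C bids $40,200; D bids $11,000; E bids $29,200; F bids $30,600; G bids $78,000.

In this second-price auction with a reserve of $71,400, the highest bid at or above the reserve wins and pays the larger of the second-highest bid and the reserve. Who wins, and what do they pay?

A pays $78,000

Bids ranked: 101,500 (A) > 78,000 (G) > 70,900 (B) > 40,200 (C) > 30,600 (F) > 29,200 (E) > …
Highest eligible bid: A at $101,500.
Second-highest bid $78,000 exceeds the reserve $71,400 → payment $78,000.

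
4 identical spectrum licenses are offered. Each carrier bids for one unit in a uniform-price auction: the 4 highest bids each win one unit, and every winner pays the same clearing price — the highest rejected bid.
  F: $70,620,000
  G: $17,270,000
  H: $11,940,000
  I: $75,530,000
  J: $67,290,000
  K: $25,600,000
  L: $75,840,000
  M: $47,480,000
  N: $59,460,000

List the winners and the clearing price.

L, I, F, J; each pays $59,460,000

Bids ranked high→low: 75,840,000 (L), 75,530,000 (I), 70,620,000 (F), 67,290,000 (J), 59,460,000 (N), 47,480,000 (M), …
Winners (4 units): L, I, F, J.
Clearing price = highest rejected bid = $59,460,000.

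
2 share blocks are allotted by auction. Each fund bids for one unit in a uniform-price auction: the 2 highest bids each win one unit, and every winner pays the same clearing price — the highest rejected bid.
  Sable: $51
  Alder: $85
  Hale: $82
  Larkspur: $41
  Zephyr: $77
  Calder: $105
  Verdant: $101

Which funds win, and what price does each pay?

Sorting: 105 (Calder), 101 (Verdant), 85 (Alder), 82 (Hale), …
Winners (2 units): Calder, Verdant.
Highest unsuccessful bid: $85 → clearing price.

Calder, Verdant; each pays $85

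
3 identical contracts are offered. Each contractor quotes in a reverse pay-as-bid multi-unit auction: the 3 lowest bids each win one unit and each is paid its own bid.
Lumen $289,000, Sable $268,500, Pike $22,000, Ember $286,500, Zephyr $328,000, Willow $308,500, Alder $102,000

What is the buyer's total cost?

Total cost: $392,500

Ordering the bids: 22,000 (Pike), 102,000 (Alder), 268,500 (Sable), 286,500 (Ember), 289,000 (Lumen), …
Lowest 3: Pike, Alder, Sable.
Total cost = 22,000 + 102,000 + 268,500 = $392,500.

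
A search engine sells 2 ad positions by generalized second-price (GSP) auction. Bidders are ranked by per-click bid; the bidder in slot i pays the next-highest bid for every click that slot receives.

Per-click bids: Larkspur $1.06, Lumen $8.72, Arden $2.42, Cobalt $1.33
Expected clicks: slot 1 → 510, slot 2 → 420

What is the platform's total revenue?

Total revenue: $1792.80

Sorting advertisers: $8.72 (Lumen) > $2.42 (Arden) > $1.33 (Cobalt) > …
Slot 1: Lumen pays $2.42 × 510 = $1234.20
Slot 2: Arden pays $1.33 × 420 = $558.60
Total = $1792.80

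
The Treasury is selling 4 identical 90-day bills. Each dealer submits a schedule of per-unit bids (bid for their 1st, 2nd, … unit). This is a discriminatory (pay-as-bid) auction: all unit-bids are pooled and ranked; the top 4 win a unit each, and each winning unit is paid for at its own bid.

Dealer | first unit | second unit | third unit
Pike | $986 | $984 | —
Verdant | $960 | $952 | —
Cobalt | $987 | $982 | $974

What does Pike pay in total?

Pooled unit-bids ranked (top 4): 987 (Cobalt-1), 986 (Pike-1), 984 (Pike-2), 982 (Cobalt-2)
Next rejected bid: $974 (not a price — pay-as-bid).
Pike's winning unit-bids: 986 + 984 = $1,970.

Pike pays $1,970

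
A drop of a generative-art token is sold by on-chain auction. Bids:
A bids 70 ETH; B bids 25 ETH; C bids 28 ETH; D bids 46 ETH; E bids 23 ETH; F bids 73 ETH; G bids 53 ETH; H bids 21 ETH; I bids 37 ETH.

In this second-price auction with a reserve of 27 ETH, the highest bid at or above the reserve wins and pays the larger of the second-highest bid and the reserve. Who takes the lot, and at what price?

F pays 70 ETH

Bids ranked: 73 (F) > 70 (A) > 53 (G) > 46 (D) > 37 (I) > 28 (C) > …
F has the top bid at or above the reserve (73 ETH).
max(second-highest 70 ETH, reserve 27 ETH) = 70 ETH; the reserve does not bind.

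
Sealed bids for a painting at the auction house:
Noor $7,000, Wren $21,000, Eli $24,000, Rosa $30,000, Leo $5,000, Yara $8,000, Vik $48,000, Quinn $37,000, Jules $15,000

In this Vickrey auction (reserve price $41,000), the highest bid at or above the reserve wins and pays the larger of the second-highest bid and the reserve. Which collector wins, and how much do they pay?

Vickrey auction (reserve price $41,000): the highest bid at or above the reserve wins and pays the larger of the second-highest bid and the reserve.
Bids ranked: 48,000 (Vik) > 37,000 (Quinn) > 30,000 (Rosa) > 24,000 (Eli) > 21,000 (Wren) > 15,000 (Jules) > …
Highest eligible bid: Vik at $48,000.
Second-highest bid $37,000 is below the reserve $41,000, so the reserve binds → payment $41,000.

Vik pays $41,000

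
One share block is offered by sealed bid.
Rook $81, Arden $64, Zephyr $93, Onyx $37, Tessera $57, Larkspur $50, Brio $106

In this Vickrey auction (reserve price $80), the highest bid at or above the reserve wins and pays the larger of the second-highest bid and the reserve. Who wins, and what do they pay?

Bids ranked: 106 (Brio) > 93 (Zephyr) > 81 (Rook) > 64 (Arden) > 57 (Tessera) > 50 (Larkspur) > …
Brio has the top bid at or above the reserve ($106).
Second-highest bid $93 exceeds the reserve $80 → payment $93.

Brio pays $93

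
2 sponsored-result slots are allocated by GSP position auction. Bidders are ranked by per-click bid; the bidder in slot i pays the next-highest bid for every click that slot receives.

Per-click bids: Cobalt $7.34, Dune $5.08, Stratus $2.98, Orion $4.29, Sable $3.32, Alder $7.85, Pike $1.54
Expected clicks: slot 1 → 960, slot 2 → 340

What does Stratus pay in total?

Per-click bids in order: $7.85 (Alder) > $7.34 (Cobalt) > $5.08 (Dune) > …
Stratus ranks below slot 2 → no slot, pays nothing.

Stratus pays $0.00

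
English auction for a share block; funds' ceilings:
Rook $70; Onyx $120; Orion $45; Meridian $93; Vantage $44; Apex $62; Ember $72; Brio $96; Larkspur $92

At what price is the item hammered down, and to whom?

Sorting limits: 120 (Onyx) > 96 (Brio) > 93 (Meridian) > 92 (Larkspur) > 72 (Ember) > 70 (Rook) > …
Brio is the last rival to drop out, at $96; Onyx remains and wins at that price.

Onyx wins at $96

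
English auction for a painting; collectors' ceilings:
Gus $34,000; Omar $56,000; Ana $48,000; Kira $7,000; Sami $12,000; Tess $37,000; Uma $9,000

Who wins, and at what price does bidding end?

Open ascending-bid auction: the price rises until one bidder remains; the winner pays the price at which the last rival dropped out.
Limits in order: 56,000 (Omar) > 48,000 (Ana) > 37,000 (Tess) > 34,000 (Gus) > 12,000 (Sami) > 9,000 (Uma) > …
Once the price passes $48,000, only Omar is left; the hammer falls at Ana's limit of $48,000.

Omar wins at $48,000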